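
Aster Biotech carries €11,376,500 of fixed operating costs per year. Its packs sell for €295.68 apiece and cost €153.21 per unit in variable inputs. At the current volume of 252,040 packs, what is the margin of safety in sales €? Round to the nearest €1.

€50,912,578

Contribution margin per unit = €295.68 − €153.21 = €142.47. Break-even units = €11,376,500 ÷ €142.47 = 79,851.90; break-even revenue = 79,851.90 × €295.68 = €23,610,609.39.
Current sales = 252,040 × €295.68 = €74,523,187.20.
Margin of safety = €74,523,187.20 − €23,610,609.39 = €50,912,578.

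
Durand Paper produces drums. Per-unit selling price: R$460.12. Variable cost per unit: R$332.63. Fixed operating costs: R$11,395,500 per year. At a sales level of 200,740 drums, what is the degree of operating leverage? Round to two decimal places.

1.80

Contribution at this volume is 200,740 × R$127.49 = R$25,592,342.60.
Operating income = contribution − fixed costs = R$25,592,342.60 − R$11,395,500 = R$14,196,842.60.
Degree of operating leverage = R$25,592,342.60 / R$14,196,842.60 = 1.8027.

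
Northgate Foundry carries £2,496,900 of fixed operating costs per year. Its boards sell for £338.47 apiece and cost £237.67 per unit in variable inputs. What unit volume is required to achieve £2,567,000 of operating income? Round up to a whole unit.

50,238 boards

Unit CM = price − variable cost = £338.47 − £237.67 = £100.80.
Required volume = (fixed costs + target profit) ÷ CM = (£2,496,900 + £2,567,000) ÷ £100.80 = 50,237.10, so 50,238 boards.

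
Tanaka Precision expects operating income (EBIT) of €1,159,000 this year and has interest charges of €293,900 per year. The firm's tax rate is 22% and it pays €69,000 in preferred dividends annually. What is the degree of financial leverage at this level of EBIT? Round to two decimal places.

Annual interest charges come to €293,900.00.
Pre-tax preferred-dividend burden = €69,000 ÷ (1 − 0.22) = €88,461.54.
DFL = EBIT ÷ [EBIT − I − D_p/(1−t)] = €1,159,000 ÷ [€1,159,000 − €293,900.00 − €88,461.54] = €1,159,000 ÷ €776,638.46 = 1.4923.

1.49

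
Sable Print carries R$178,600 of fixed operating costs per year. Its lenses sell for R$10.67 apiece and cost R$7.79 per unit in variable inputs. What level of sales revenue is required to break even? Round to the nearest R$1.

R$661,688

Contribution margin per unit = R$10.67 − R$7.79 = R$2.88, a CM ratio of R$2.88 ÷ R$10.67 = 0.2699.
Break-even sales = FC ÷ CM ratio = R$178,600 × R$10.67 / R$2.88 = R$661,688.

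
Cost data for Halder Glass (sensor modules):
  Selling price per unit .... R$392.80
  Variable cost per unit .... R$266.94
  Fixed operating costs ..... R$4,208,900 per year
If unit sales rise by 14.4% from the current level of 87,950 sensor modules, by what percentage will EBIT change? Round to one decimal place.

+23.2%

Contribution at this volume is 87,950 × R$125.86 = R$11,069,387.00.
Subtracting fixed costs: EBIT = R$11,069,387.00 − R$4,208,900 = R$6,860,487.00.
DOL = contribution ÷ EBIT = R$11,069,387.00 ÷ R$6,860,487.00 = 1.6135.
Operating income changes by 1.6135 × +14.4% = +23.2%.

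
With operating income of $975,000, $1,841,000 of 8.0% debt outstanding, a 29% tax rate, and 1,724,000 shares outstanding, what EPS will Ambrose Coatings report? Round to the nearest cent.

$0.34

Pre-tax income = $975,000 − $147,280.00 = $827,720.00.
Net income = $827,720.00 × (1 − 0.29) = $587,681.20.
EPS = $587,681.20 ÷ 1,724,000 = $0.34.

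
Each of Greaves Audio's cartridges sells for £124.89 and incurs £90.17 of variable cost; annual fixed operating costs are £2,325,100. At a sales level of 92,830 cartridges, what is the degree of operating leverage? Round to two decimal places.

Total contribution margin = 92,830 × £34.72 = £3,223,057.60.
EBIT = £3,223,057.60 − £2,325,100 = £897,957.60.
DOL = contribution ÷ EBIT = £3,223,057.60 ÷ £897,957.60 = 3.5893.

3.59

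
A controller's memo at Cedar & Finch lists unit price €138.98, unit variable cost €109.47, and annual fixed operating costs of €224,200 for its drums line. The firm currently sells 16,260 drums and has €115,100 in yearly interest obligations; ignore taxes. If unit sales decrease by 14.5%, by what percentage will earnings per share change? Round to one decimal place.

Total contribution margin = 16,260 × €29.51 = €479,832.60.
Subtracting fixed costs: EBIT = €479,832.60 − €224,200 = €255,632.60.
After interest of €115,100.00, pre-tax earnings = €140,532.60.
DCL = total CM / (EBIT − I) = €479,832.60 / €140,532.60 = 3.4144.
EPS therefore changes by 3.4144 × (-14.5%) = -49.5%.

-49.5%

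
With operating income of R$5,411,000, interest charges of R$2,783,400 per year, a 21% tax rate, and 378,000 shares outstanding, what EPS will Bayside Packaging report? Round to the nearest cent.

R$5.49

Pre-tax income = R$5,411,000 − R$2,783,400.00 = R$2,627,600.00.
Net income = R$2,627,600.00 × (1 − 0.21) = R$2,075,804.00.
EPS = R$2,075,804.00 ÷ 378,000 = R$5.49.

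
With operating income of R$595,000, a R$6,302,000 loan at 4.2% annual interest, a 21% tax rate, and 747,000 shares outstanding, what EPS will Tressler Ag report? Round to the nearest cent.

R$0.35

Pre-tax income = R$595,000 − R$264,684.00 = R$330,316.00.
After tax at 21%: net income = R$330,316.00 × 0.79 = R$260,949.64.
EPS = R$260,949.64 ÷ 747,000 = R$0.35.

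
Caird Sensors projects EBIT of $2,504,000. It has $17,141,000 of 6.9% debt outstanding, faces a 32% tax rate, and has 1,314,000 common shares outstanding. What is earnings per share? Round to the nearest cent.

Interest = $1,182,729.00, so EBT = $2,504,000 − $1,182,729.00 = $1,321,271.00.
Net income = $1,321,271.00 × (1 − 0.32) = $898,464.28.
Per share: $898,464.28 / 1,314,000 shares = $0.68.

$0.68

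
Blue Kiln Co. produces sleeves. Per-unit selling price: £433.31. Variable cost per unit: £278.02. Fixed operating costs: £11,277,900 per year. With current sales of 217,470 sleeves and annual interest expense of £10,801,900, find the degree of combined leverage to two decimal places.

2.89

Total contribution margin = 217,470 × £155.29 = £33,770,916.30.
EBIT = £33,770,916.30 − £11,277,900 = £22,493,016.30. Interest = £10,801,900.00, so EBIT − I = £11,691,116.30.
Degree of total leverage = total CM / (EBIT − interest) = £33,770,916.30 / £11,691,116.30 = 2.8886.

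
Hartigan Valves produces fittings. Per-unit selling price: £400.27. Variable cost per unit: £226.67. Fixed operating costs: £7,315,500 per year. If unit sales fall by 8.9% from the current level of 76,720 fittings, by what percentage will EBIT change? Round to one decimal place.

-19.7%

Total contribution margin = 76,720 × £173.60 = £13,318,592.00.
Subtracting fixed costs: EBIT = £13,318,592.00 − £7,315,500 = £6,003,092.00.
DOL = contribution ÷ EBIT = £13,318,592.00 ÷ £6,003,092.00 = 2.2186.
So EBIT moves 2.2186 × (-8.9%) = -19.7%.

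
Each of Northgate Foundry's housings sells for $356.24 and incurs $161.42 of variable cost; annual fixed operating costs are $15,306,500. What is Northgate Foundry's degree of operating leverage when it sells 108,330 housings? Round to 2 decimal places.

3.64

Total contribution margin = 108,330 × $194.82 = $21,104,850.60.
Subtracting fixed costs: EBIT = $21,104,850.60 − $15,306,500 = $5,798,350.60.
DOL = contribution ÷ EBIT = $21,104,850.60 ÷ $5,798,350.60 = 3.6398.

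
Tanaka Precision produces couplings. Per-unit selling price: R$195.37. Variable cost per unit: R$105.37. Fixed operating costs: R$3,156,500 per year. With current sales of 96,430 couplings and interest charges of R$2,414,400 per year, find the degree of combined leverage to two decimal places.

Contribution at this volume is 96,430 × R$90.00 = R$8,678,700.00.
EBIT = R$8,678,700.00 − R$3,156,500 = R$5,522,200.00. Interest = R$2,414,400.00.
DOL = R$8,678,700.00 ÷ R$5,522,200.00 = 1.5716; DFL = R$5,522,200.00 ÷ R$3,107,800.00 = 1.7769.
Combined leverage = 1.5716 × 1.7769 = 2.7926.

2.79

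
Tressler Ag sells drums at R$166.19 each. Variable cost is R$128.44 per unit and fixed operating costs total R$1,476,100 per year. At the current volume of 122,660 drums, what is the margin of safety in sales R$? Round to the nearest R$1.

Contribution margin per unit = R$166.19 − R$128.44 = R$37.75. Break-even units = R$1,476,100 ÷ R$37.75 = 39,101.99; break-even revenue = 39,101.99 × R$166.19 = R$6,498,359.18.
Actual sales revenue = 122,660 × R$166.19 = R$20,384,865.40.
Margin of safety = R$20,384,865.40 − R$6,498,359.18 = R$13,886,506.

R$13,886,506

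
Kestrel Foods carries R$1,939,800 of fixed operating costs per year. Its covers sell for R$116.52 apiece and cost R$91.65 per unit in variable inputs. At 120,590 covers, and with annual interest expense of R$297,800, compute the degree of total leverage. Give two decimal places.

3.94

Contribution at this volume is 120,590 × R$24.87 = R$2,999,073.30.
Subtracting fixed costs: EBIT = R$2,999,073.30 − R$1,939,800 = R$1,059,273.30. Interest = R$297,800.00, so EBIT − I = R$761,473.30.
DCL = contribution ÷ (EBIT − I) = R$2,999,073.30 ÷ R$761,473.30 = 3.9385.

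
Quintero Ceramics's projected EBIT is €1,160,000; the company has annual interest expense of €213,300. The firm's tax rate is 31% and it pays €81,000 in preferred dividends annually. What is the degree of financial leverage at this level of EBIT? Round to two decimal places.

Interest = €213,300.00.
Preferred dividends grossed up pre-tax: €81,000 / (1 − 0.31) = €117,391.30.
DFL = EBIT ÷ [EBIT − I − D_p/(1−t)] = €1,160,000 ÷ [€1,160,000 − €213,300.00 − €117,391.30] = €1,160,000 ÷ €829,308.70 = 1.3988.

1.40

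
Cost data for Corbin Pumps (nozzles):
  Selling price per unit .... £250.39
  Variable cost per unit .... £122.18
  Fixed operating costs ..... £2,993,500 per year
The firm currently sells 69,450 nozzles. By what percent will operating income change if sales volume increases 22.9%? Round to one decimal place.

Contribution at this volume is 69,450 × £128.21 = £8,904,184.50.
Operating income = contribution − fixed costs = £8,904,184.50 − £2,993,500 = £5,910,684.50.
Degree of operating leverage = £8,904,184.50 / £5,910,684.50 = 1.5065.
%ΔEBIT = DOL × %ΔSales = 1.5065 × +22.9% = +34.5%.

+34.5%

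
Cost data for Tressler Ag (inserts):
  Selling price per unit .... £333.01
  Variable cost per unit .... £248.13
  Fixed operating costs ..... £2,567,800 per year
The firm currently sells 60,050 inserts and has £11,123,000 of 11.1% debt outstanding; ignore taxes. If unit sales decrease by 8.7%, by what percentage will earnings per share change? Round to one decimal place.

At 60,050 units, contribution = 60,050 × £84.88 = £5,097,044.00.
Operating income = contribution − fixed costs = £5,097,044.00 − £2,567,800 = £2,529,244.00.
Interest = £1,234,653.00, so EBIT − I = £1,294,591.00.
Degree of combined leverage = contribution ÷ (EBIT − I) = £5,097,044.00 ÷ £1,294,591.00 = 3.9372.
EPS therefore changes by 3.9372 × (-8.7%) = -34.3%.

-34.3%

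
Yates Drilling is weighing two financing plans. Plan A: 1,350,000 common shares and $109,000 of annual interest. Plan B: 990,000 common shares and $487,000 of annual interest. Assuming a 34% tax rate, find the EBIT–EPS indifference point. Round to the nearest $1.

$1,526,500

Set EPS_A = EPS_B: (EBIT − $109,000)(1 − 0.34) ÷ 1,350,000 = (EBIT − $487,000)(1 − 0.34) ÷ 990,000.
Cancelling (1 − t) and cross-multiplying: 990,000·(EBIT − 109,000) = 1,350,000·(EBIT − 487,000).
EBIT × (1,350,000 − 990,000) = 487,000 × 1,350,000 − 109,000 × 990,000 = 549,540,000,000, so EBIT = 549,540,000,000 ÷ 360,000 = 1,526,500.00.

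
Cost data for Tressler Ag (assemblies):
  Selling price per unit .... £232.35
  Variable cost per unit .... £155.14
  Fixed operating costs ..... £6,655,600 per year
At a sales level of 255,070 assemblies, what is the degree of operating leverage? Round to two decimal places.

1.51

Total contribution margin = 255,070 × £77.21 = £19,693,954.70.
Operating income = contribution − fixed costs = £19,693,954.70 − £6,655,600 = £13,038,354.70.
So DOL = total CM / EBIT = £19,693,954.70 / £13,038,354.70 = 1.5105.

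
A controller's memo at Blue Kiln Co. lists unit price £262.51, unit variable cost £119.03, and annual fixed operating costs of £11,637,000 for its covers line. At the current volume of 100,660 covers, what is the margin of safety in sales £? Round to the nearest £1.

Contribution margin per unit = £262.51 − £119.03 = £143.48. Break-even units = £11,637,000 ÷ £143.48 = 81,105.38; break-even revenue = 81,105.38 × £262.51 = £21,290,973.45.
Actual sales revenue = 100,660 × £262.51 = £26,424,256.60.
Margin of safety = £26,424,256.60 − £21,290,973.45 = £5,133,283.

£5,133,283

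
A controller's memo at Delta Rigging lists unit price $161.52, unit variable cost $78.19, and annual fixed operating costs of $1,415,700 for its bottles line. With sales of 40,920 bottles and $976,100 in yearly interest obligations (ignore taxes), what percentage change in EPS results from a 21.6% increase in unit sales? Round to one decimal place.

At 40,920 units, contribution = 40,920 × $83.33 = $3,409,863.60.
EBIT = $3,409,863.60 − $1,415,700 = $1,994,163.60.
After interest of $976,100.00, pre-tax earnings = $1,018,063.60.
DCL = total CM / (EBIT − I) = $3,409,863.60 / $1,018,063.60 = 3.3494.
%ΔEPS = DCL × %ΔSales = 3.3494 × +21.6% = +72.3%.

+72.3%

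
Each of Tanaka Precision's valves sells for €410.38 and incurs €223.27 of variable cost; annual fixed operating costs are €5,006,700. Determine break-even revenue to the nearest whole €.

€10,980,971

Contribution margin per unit = €410.38 − €223.27 = €187.11, a CM ratio of €187.11 ÷ €410.38 = 0.4559.
Break-even sales = FC ÷ CM ratio = €5,006,700 × €410.38 / €187.11 = €10,980,971.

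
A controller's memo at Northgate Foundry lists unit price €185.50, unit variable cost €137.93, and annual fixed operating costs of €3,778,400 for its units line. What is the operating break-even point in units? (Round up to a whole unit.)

79,429 units

Unit CM = price − variable cost = €185.50 − €137.93 = €47.57.
Break-even volume = fixed costs ÷ CM per unit = €3,778,400 ÷ €47.57 = 79,428.21, so 79,429 units.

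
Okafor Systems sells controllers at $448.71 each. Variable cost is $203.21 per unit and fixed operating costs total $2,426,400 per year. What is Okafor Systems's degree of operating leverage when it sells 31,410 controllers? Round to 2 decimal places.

Contribution at this volume is 31,410 × $245.50 = $7,711,155.00.
Operating income = contribution − fixed costs = $7,711,155.00 − $2,426,400 = $5,284,755.00.
DOL = contribution ÷ EBIT = $7,711,155.00 ÷ $5,284,755.00 = 1.4591.

1.46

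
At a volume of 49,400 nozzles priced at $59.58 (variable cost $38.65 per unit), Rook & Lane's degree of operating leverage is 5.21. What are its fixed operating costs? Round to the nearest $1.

Contribution at this volume is 49,400 × $20.93 = $1,033,942.00.
Since DOL = CM ÷ EBIT, EBIT = $1,033,942.00 ÷ 5.21 = $198,453.36.
And FC = contribution − EBIT = $1,033,942.00 − $198,453.36 = $835,489.

$835,489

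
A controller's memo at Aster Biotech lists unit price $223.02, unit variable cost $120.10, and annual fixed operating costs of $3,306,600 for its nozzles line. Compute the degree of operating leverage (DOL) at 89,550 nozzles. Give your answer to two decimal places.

1.56

At 89,550 units, contribution = 89,550 × $102.92 = $9,216,486.00.
Subtracting fixed costs: EBIT = $9,216,486.00 − $3,306,600 = $5,909,886.00.
DOL = contribution ÷ EBIT = $9,216,486.00 ÷ $5,909,886.00 = 1.5595.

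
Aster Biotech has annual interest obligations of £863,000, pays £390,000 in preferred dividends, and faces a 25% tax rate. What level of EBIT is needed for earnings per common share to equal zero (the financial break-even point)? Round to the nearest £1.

Grossing the preferred dividend up to pre-tax terms: £390,000 / (1 − 0.25) = £520,000.00.
EPS = 0 when EBIT covers interest plus the pre-tax preferred burden: £863,000 + £520,000.00 = £1,383,000.00.

£1,383,000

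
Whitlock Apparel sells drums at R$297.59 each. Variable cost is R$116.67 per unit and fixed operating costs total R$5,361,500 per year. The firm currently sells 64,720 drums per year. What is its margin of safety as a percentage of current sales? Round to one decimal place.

Unit CM = price − variable cost = R$297.59 − R$116.67 = R$180.92. Break-even units = R$5,361,500 ÷ R$180.92 = 29,634.65; break-even revenue = 29,634.65 × R$297.59 = R$8,818,974.05.
Current sales = 64,720 × R$297.59 = R$19,260,024.80.
Margin of safety = (R$19,260,024.80 − R$8,818,974.05) ÷ R$19,260,024.80 = 54.2%.

54.2%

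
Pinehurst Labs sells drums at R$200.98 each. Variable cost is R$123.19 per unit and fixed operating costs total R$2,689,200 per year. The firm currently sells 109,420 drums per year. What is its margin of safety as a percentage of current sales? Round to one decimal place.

Unit CM = price − variable cost = R$200.98 − R$123.19 = R$77.79. Break-even units = R$2,689,200 ÷ R$77.79 = 34,570.00; break-even revenue = 34,570.00 × R$200.98 = R$6,947,877.82.
Actual sales revenue = 109,420 × R$200.98 = R$21,991,231.60.
Margin of safety = (R$21,991,231.60 − R$6,947,877.82) ÷ R$21,991,231.60 = 68.4%.

68.4%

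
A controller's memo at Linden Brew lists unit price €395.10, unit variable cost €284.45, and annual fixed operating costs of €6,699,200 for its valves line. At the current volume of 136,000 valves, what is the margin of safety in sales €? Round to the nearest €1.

€29,812,643

Each unit contributes €395.10 − €284.45 = €110.65. Break-even units = €6,699,200 ÷ €110.65 = 60,544.06; break-even revenue = 60,544.06 × €395.10 = €23,920,957.25.
Current sales = 136,000 × €395.10 = €53,733,600.00.
Margin of safety = €53,733,600.00 − €23,920,957.25 = €29,812,643.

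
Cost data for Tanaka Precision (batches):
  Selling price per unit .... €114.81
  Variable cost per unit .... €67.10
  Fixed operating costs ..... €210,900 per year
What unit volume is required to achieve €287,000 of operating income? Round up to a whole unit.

10,436 batches

Contribution margin per unit = €114.81 − €67.10 = €47.71.
Units = (FC + target) / CM = (€210,900 + €287,000) / €47.71 = 10,435.97, so 10,436 batches.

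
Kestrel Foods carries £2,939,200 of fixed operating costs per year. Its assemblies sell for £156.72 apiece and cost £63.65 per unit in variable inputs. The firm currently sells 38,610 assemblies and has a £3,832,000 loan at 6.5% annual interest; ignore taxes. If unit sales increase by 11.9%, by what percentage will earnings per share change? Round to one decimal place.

At 38,610 units, contribution = 38,610 × £93.07 = £3,593,432.70.
Subtracting fixed costs: EBIT = £3,593,432.70 − £2,939,200 = £654,232.70.
Interest = £249,080.00, so EBIT − I = £405,152.70.
Degree of combined leverage = contribution ÷ (EBIT − I) = £3,593,432.70 ÷ £405,152.70 = 8.8693.
%ΔEPS = DCL × %ΔSales = 8.8693 × +11.9% = +105.5%.

+105.5%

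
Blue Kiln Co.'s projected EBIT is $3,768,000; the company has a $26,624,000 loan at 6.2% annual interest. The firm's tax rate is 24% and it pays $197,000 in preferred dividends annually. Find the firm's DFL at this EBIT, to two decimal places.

2.03

Annual interest charges come to $1,650,688.00.
Preferred dividends grossed up pre-tax: $197,000 / (1 − 0.24) = $259,210.53.
DFL = EBIT ÷ [EBIT − I − D_p/(1−t)] = $3,768,000 ÷ [$3,768,000 − $1,650,688.00 − $259,210.53] = $3,768,000 ÷ $1,858,101.47 = 2.0279.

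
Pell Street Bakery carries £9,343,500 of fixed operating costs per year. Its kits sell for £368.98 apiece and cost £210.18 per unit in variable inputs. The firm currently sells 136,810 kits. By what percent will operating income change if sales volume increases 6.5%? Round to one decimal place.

+11.4%

At 136,810 units, contribution = 136,810 × £158.80 = £21,725,428.00.
Operating income = contribution − fixed costs = £21,725,428.00 − £9,343,500 = £12,381,928.00.
So DOL = total CM / EBIT = £21,725,428.00 / £12,381,928.00 = 1.7546.
%ΔEBIT = DOL × %ΔSales = 1.7546 × +6.5% = +11.4%.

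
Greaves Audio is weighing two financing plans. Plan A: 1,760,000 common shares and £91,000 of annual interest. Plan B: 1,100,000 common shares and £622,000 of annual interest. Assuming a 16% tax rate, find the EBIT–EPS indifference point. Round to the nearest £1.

At indifference, (EBIT − 91,000)(1 − t)/1,760,000 = (EBIT − 622,000)(1 − t)/1,100,000.
The (1 − t) factor cancels: (EBIT − 91,000) × 1,100,000 = (EBIT − 622,000) × 1,760,000.
Solving, EBIT = (622,000·1,760,000 − 91,000·1,100,000) / (1,760,000 − 1,100,000) = 994,620,000,000 / 660,000 = 1,507,000.00.

£1,507,000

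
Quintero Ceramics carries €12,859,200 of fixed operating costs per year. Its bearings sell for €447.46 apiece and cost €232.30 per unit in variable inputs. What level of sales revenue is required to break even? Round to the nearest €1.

CM per unit = €447.46 − €232.30 = €215.16; CM ratio = €215.16 / €447.46 = 0.4808.
Break-even revenue = fixed costs × price ÷ CM = €12,859,200 × €447.46 ÷ €215.16 = €26,742,785.

€26,742,785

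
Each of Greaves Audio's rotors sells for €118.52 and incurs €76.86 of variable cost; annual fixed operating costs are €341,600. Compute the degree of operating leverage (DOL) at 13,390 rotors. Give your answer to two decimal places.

Contribution at this volume is 13,390 × €41.66 = €557,827.40.
Subtracting fixed costs: EBIT = €557,827.40 − €341,600 = €216,227.40.
DOL = contribution ÷ EBIT = €557,827.40 ÷ €216,227.40 = 2.5798.

2.58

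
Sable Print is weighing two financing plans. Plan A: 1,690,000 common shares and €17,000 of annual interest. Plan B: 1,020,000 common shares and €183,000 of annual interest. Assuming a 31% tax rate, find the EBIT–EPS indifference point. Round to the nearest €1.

Set EPS_A = EPS_B: (EBIT − €17,000)(1 − 0.31) ÷ 1,690,000 = (EBIT − €183,000)(1 − 0.31) ÷ 1,020,000.
Cancelling (1 − t) and cross-multiplying: 1,020,000·(EBIT − 17,000) = 1,690,000·(EBIT − 183,000).
EBIT × (1,690,000 − 1,020,000) = 183,000 × 1,690,000 − 17,000 × 1,020,000 = 291,930,000,000, so EBIT = 291,930,000,000 ÷ 670,000 = 435,716.42.

€435,716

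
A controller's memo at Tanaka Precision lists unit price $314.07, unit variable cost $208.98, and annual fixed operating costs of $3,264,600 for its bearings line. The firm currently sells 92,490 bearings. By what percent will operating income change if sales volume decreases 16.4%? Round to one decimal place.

Total contribution margin = 92,490 × $105.09 = $9,719,774.10.
Operating income = contribution − fixed costs = $9,719,774.10 − $3,264,600 = $6,455,174.10.
DOL = contribution ÷ EBIT = $9,719,774.10 ÷ $6,455,174.10 = 1.5057.
So EBIT moves 1.5057 × (-16.4%) = -24.7%.

-24.7%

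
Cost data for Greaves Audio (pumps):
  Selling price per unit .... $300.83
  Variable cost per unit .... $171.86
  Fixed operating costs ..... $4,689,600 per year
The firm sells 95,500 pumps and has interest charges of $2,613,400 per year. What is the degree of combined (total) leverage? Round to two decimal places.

2.46

Total contribution margin = 95,500 × $128.97 = $12,316,635.00.
Subtracting fixed costs: EBIT = $12,316,635.00 − $4,689,600 = $7,627,035.00. Interest = $2,613,400.00.
DOL = $12,316,635.00 ÷ $7,627,035.00 = 1.6149; DFL = $7,627,035.00 ÷ $5,013,635.00 = 1.5213.
DCL = DOL × DFL = 1.6149 × 1.5213 = 2.4567.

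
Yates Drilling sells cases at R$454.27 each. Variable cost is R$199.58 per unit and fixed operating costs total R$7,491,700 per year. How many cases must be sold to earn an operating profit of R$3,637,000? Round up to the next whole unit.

43,696 cases

Each unit contributes R$454.27 − R$199.58 = R$254.69.
Units = (FC + target) / CM = (R$7,491,700 + R$3,637,000) / R$254.69 = 43,695.08, so 43,696 cases.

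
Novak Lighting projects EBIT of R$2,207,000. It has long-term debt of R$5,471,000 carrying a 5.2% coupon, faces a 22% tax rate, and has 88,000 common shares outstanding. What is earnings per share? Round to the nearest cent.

Interest = R$284,492.00, so EBT = R$2,207,000 − R$284,492.00 = R$1,922,508.00.
After tax at 22%: net income = R$1,922,508.00 × 0.78 = R$1,499,556.24.
EPS = R$1,499,556.24 ÷ 88,000 = R$17.04.

R$17.04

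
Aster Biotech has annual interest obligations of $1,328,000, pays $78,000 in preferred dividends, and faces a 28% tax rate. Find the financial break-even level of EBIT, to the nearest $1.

Preferred dividends are paid after tax, so their pre-tax equivalent is $78,000 ÷ (1 − 0.28) = $108,333.33.
Financial break-even EBIT = interest + D_p ÷ (1 − t) = $1,328,000 + $108,333.33 = $1,436,333.33.

$1,436,333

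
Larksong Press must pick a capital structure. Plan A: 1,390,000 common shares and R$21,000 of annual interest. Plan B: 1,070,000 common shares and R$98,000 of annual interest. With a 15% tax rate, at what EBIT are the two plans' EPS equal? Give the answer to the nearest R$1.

Set EPS_A = EPS_B: (EBIT − R$21,000)(1 − 0.15) ÷ 1,390,000 = (EBIT − R$98,000)(1 − 0.15) ÷ 1,070,000.
Cancelling (1 − t) and cross-multiplying: 1,070,000·(EBIT − 21,000) = 1,390,000·(EBIT − 98,000).
EBIT × (1,390,000 − 1,070,000) = 98,000 × 1,390,000 − 21,000 × 1,070,000 = 113,750,000,000, so EBIT = 113,750,000,000 ÷ 320,000 = 355,468.75.

R$355,469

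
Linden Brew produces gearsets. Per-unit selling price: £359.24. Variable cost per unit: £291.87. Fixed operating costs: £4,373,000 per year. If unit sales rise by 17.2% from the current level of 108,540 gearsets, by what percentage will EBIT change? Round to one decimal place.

At 108,540 units, contribution = 108,540 × £67.37 = £7,312,339.80.
EBIT = £7,312,339.80 − £4,373,000 = £2,939,339.80.
DOL = contribution ÷ EBIT = £7,312,339.80 ÷ £2,939,339.80 = 2.4877.
So EBIT moves 2.4877 × (+17.2%) = +42.8%.

+42.8%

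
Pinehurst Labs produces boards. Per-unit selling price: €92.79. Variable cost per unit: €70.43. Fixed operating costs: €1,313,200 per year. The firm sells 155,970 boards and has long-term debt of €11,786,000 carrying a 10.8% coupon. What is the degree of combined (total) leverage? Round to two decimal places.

3.87

At 155,970 units, contribution = 155,970 × €22.36 = €3,487,489.20.
Subtracting fixed costs: EBIT = €3,487,489.20 − €1,313,200 = €2,174,289.20. Interest = €1,272,888.00.
DOL = €3,487,489.20 ÷ €2,174,289.20 = 1.6040; DFL = €2,174,289.20 ÷ €901,401.20 = 2.4121.
DCL = DOL × DFL = 1.6040 × 2.4121 = 3.8690.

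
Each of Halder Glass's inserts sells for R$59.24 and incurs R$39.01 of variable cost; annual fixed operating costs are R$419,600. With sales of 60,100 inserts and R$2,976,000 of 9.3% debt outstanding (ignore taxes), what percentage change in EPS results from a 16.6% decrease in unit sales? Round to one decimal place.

-38.9%

Total contribution margin = 60,100 × R$20.23 = R$1,215,823.00.
Operating income = contribution − fixed costs = R$1,215,823.00 − R$419,600 = R$796,223.00.
Interest = R$276,768.00, so EBIT − I = R$519,455.00.
Degree of combined leverage = contribution ÷ (EBIT − I) = R$1,215,823.00 ÷ R$519,455.00 = 2.3406.
%ΔEPS = DCL × %ΔSales = 2.3406 × -16.6% = -38.9%.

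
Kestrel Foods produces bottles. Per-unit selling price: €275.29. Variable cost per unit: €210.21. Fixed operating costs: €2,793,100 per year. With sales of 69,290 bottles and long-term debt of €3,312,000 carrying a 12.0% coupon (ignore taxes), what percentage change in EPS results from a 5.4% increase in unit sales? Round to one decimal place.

+18.5%

At 69,290 units, contribution = 69,290 × €65.08 = €4,509,393.20.
Subtracting fixed costs: EBIT = €4,509,393.20 − €2,793,100 = €1,716,293.20.
After interest of €397,440.00, pre-tax earnings = €1,318,853.20.
Degree of combined leverage = contribution ÷ (EBIT − I) = €4,509,393.20 ÷ €1,318,853.20 = 3.4192.
EPS therefore changes by 3.4192 × (+5.4%) = +18.5%.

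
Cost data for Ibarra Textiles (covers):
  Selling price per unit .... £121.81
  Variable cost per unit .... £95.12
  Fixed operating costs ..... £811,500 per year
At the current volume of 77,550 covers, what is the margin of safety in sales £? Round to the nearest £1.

£5,742,776

Contribution margin per unit = £121.81 − £95.12 = £26.69. Break-even units = £811,500 ÷ £26.69 = 30,404.65; break-even revenue = 30,404.65 × £121.81 = £3,703,589.92.
Actual sales revenue = 77,550 × £121.81 = £9,446,365.50.
Margin of safety = £9,446,365.50 − £3,703,589.92 = £5,742,776.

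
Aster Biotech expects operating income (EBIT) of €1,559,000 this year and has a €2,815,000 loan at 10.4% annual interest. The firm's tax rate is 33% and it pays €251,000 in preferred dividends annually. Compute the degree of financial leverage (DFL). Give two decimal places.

Interest = €292,760.00.
Pre-tax preferred-dividend burden = €251,000 ÷ (1 − 0.33) = €374,626.87.
DFL = EBIT ÷ [EBIT − I − D_p/(1−t)] = €1,559,000 ÷ [€1,559,000 − €292,760.00 − €374,626.87] = €1,559,000 ÷ €891,613.13 = 1.7485.

1.75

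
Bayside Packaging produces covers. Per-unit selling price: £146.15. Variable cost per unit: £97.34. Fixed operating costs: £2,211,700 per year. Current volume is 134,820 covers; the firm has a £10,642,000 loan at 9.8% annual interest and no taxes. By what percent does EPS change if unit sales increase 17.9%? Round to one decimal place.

+35.4%

Contribution at this volume is 134,820 × £48.81 = £6,580,564.20.
Subtracting fixed costs: EBIT = £6,580,564.20 − £2,211,700 = £4,368,864.20.
After interest of £1,042,916.00, pre-tax earnings = £3,325,948.20.
DCL = total CM / (EBIT − I) = £6,580,564.20 / £3,325,948.20 = 1.9786.
%ΔEPS = DCL × %ΔSales = 1.9786 × +17.9% = +35.4%.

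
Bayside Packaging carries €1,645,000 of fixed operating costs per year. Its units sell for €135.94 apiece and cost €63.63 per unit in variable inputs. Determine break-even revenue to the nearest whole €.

€3,092,536

CM per unit = €135.94 − €63.63 = €72.31; CM ratio = €72.31 / €135.94 = 0.5319.
Break-even sales = FC ÷ CM ratio = €1,645,000 × €135.94 / €72.31 = €3,092,536.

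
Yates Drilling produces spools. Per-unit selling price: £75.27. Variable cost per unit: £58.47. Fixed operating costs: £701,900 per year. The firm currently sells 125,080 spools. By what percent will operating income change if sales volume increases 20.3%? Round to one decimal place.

At 125,080 units, contribution = 125,080 × £16.80 = £2,101,344.00.
EBIT = £2,101,344.00 − £701,900 = £1,399,444.00.
Degree of operating leverage = £2,101,344.00 / £1,399,444.00 = 1.5016.
So EBIT moves 1.5016 × (+20.3%) = +30.5%.

+30.5%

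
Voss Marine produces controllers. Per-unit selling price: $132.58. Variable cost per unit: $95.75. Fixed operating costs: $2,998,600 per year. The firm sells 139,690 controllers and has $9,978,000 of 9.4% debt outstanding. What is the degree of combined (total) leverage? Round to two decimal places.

4.26

At 139,690 units, contribution = 139,690 × $36.83 = $5,144,782.70.
Subtracting fixed costs: EBIT = $5,144,782.70 − $2,998,600 = $2,146,182.70. Interest = $937,932.00.
DOL = $5,144,782.70 ÷ $2,146,182.70 = 2.3972; DFL = $2,146,182.70 ÷ $1,208,250.70 = 1.7763.
Combined leverage = 2.3972 × 1.7763 = 4.2581.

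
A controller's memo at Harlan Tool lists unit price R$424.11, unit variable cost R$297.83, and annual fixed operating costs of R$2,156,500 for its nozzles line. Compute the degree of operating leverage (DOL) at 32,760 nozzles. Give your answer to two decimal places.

2.09

Total contribution margin = 32,760 × R$126.28 = R$4,136,932.80.
Operating income = contribution − fixed costs = R$4,136,932.80 − R$2,156,500 = R$1,980,432.80.
Degree of operating leverage = R$4,136,932.80 / R$1,980,432.80 = 2.0889.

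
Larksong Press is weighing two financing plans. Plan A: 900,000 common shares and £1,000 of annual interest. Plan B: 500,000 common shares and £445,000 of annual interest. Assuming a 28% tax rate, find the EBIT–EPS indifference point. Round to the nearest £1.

£1,000,000

At indifference, (EBIT − 1,000)(1 − t)/900,000 = (EBIT − 445,000)(1 − t)/500,000.
Cancelling (1 − t) and cross-multiplying: 500,000·(EBIT − 1,000) = 900,000·(EBIT − 445,000).
EBIT × (900,000 − 500,000) = 445,000 × 900,000 − 1,000 × 500,000 = 400,000,000,000, so EBIT = 400,000,000,000 ÷ 400,000 = 1,000,000.00.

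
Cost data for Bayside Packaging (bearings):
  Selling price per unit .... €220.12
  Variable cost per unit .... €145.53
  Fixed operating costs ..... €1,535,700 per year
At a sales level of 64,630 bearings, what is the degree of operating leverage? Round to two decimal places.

At 64,630 units, contribution = 64,630 × €74.59 = €4,820,751.70.
EBIT = €4,820,751.70 − €1,535,700 = €3,285,051.70.
Degree of operating leverage = €4,820,751.70 / €3,285,051.70 = 1.4675.

1.47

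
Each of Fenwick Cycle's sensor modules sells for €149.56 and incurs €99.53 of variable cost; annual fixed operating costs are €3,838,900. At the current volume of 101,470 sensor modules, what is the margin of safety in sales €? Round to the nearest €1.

€3,699,821

Unit CM = price − variable cost = €149.56 − €99.53 = €50.03. Break-even units = €3,838,900 ÷ €50.03 = 76,731.96; break-even revenue = 76,731.96 × €149.56 = €11,476,032.06.
Actual sales revenue = 101,470 × €149.56 = €15,175,853.20.
Margin of safety = €15,175,853.20 − €11,476,032.06 = €3,699,821.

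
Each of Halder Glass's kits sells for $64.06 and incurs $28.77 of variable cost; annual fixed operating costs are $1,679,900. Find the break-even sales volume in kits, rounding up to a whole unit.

47,603 kits

Each unit contributes $64.06 − $28.77 = $35.29.
Units to break even: $1,679,900 ÷ $35.29 = 47,602.72, rounded up to 47,603.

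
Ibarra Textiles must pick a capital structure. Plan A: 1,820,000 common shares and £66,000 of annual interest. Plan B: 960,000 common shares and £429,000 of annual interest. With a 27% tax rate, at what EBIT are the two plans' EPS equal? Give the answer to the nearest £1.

£834,209

Set EPS_A = EPS_B: (EBIT − £66,000)(1 − 0.27) ÷ 1,820,000 = (EBIT − £429,000)(1 − 0.27) ÷ 960,000.
Cancelling (1 − t) and cross-multiplying: 960,000·(EBIT − 66,000) = 1,820,000·(EBIT − 429,000).
Solving, EBIT = (429,000·1,820,000 − 66,000·960,000) / (1,820,000 − 960,000) = 717,420,000,000 / 860,000 = 834,209.30.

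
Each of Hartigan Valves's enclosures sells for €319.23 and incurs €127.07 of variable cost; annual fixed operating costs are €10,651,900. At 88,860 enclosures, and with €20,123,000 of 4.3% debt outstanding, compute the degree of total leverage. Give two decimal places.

3.07

Contribution at this volume is 88,860 × €192.16 = €17,075,337.60.
EBIT = €17,075,337.60 − €10,651,900 = €6,423,437.60. Interest = €865,289.00.
DOL = €17,075,337.60 ÷ €6,423,437.60 = 2.6583; DFL = €6,423,437.60 ÷ €5,558,148.60 = 1.1557.
Combined leverage = 2.6583 × 1.1557 = 3.0722.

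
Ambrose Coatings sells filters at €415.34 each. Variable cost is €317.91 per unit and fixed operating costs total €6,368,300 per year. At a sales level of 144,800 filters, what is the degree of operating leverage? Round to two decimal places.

Total contribution margin = 144,800 × €97.43 = €14,107,864.00.
Subtracting fixed costs: EBIT = €14,107,864.00 − €6,368,300 = €7,739,564.00.
So DOL = total CM / EBIT = €14,107,864.00 / €7,739,564.00 = 1.8228.

1.82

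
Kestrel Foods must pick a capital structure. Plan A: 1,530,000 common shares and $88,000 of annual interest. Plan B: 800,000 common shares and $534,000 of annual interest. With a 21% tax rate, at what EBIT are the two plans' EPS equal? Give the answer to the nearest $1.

Set EPS_A = EPS_B: (EBIT − $88,000)(1 − 0.21) ÷ 1,530,000 = (EBIT − $534,000)(1 − 0.21) ÷ 800,000.
Cancelling (1 − t) and cross-multiplying: 800,000·(EBIT − 88,000) = 1,530,000·(EBIT − 534,000).
EBIT × (1,530,000 − 800,000) = 534,000 × 1,530,000 − 88,000 × 800,000 = 746,620,000,000, so EBIT = 746,620,000,000 ÷ 730,000 = 1,022,767.12.

$1,022,767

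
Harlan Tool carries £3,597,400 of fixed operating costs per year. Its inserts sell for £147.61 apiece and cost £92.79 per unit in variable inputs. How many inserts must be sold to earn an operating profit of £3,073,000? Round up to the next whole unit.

Unit CM = price − variable cost = £147.61 − £92.79 = £54.82.
Need Q such that Q × £54.82 − £3,597,400 = £3,073,000, i.e. Q = £6,670,400 / £54.82 = 121,678.22 → 121,679.

121,679 inserts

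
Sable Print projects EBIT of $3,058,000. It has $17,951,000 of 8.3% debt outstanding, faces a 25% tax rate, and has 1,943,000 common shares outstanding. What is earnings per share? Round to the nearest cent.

Interest = $1,489,933.00, so EBT = $3,058,000 − $1,489,933.00 = $1,568,067.00.
Net income = $1,568,067.00 × (1 − 0.25) = $1,176,050.25.
Per share: $1,176,050.25 / 1,943,000 shares = $0.61.

$0.61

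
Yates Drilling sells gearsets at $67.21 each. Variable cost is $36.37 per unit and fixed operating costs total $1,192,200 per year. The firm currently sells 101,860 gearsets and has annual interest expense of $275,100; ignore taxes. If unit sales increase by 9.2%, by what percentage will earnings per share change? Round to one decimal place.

At 101,860 units, contribution = 101,860 × $30.84 = $3,141,362.40.
EBIT = $3,141,362.40 − $1,192,200 = $1,949,162.40.
Interest = $275,100.00, so EBIT − I = $1,674,062.40.
DCL = total CM / (EBIT − I) = $3,141,362.40 / $1,674,062.40 = 1.8765.
EPS therefore changes by 1.8765 × (+9.2%) = +17.3%.

+17.3%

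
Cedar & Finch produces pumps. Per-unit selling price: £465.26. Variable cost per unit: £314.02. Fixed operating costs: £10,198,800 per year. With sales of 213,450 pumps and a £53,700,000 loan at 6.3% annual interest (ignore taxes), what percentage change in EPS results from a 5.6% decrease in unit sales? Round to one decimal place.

-9.7%

Total contribution margin = 213,450 × £151.24 = £32,282,178.00.
Operating income = contribution − fixed costs = £32,282,178.00 − £10,198,800 = £22,083,378.00.
After interest of £3,383,100.00, pre-tax earnings = £18,700,278.00.
Degree of combined leverage = contribution ÷ (EBIT − I) = £32,282,178.00 ÷ £18,700,278.00 = 1.7263.
EPS therefore changes by 1.7263 × (-5.6%) = -9.7%.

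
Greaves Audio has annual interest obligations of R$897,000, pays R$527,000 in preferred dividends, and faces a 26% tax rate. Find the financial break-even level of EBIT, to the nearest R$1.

Grossing the preferred dividend up to pre-tax terms: R$527,000 / (1 − 0.26) = R$712,162.16.
EPS = 0 when EBIT covers interest plus the pre-tax preferred burden: R$897,000 + R$712,162.16 = R$1,609,162.16.

R$1,609,162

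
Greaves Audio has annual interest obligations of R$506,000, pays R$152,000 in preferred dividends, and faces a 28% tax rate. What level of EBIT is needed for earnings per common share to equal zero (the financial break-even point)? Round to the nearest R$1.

Grossing the preferred dividend up to pre-tax terms: R$152,000 / (1 − 0.28) = R$211,111.11.
EPS = 0 when EBIT covers interest plus the pre-tax preferred burden: R$506,000 + R$211,111.11 = R$717,111.11.

R$717,111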